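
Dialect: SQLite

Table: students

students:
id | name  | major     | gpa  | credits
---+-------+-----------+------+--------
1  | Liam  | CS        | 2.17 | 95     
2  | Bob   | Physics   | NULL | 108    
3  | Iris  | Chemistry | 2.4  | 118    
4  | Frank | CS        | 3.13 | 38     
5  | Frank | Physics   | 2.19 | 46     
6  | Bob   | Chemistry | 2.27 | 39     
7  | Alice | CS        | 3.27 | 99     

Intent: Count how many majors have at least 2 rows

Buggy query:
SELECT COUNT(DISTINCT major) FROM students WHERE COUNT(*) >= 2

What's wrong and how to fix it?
Bug: COUNT(*) cannot appear in WHERE; the per-group count doesn't exist yet

Fix: Use a subquery that GROUPs and filters with HAVING, then count its rows

Corrected query:
SELECT COUNT(*) FROM (SELECT major FROM students GROUP BY major HAVING COUNT(*) >= 2)

Result:
COUNT(*)
--------
3       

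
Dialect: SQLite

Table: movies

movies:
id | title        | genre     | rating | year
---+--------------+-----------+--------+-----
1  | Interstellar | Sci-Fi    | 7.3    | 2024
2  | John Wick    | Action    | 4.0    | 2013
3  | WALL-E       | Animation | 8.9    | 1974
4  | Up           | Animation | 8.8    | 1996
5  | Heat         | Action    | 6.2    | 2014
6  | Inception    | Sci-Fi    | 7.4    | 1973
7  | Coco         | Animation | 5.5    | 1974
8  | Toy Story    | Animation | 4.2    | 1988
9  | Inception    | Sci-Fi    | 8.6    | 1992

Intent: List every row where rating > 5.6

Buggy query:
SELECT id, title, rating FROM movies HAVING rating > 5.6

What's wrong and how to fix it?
Bug: HAVING filters the output of aggregation, but this query has no GROUP BY and no aggregate functions, so SQLite rejects it (HAVING clause on a non-aggregate query); the condition here is per row

Fix: Replace HAVING with WHERE since the condition applies to individual rows

Corrected query:
SELECT id, title, rating FROM movies WHERE rating > 5.6

Result:
id | title        | rating
---+--------------+-------
1  | Interstellar | 7.3   
3  | WALL-E       | 8.9   
4  | Up           | 8.8   
5  | Heat         | 6.2   
6  | Inception    | 7.4   
9  | Inception    | 8.6   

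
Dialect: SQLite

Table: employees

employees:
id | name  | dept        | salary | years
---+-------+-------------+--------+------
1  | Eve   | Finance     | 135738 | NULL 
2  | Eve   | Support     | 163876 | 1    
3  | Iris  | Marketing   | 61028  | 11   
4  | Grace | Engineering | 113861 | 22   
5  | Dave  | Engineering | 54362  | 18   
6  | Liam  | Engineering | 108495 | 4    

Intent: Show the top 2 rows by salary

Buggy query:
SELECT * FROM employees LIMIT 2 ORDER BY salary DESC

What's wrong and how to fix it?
Bug: LIMIT must come after ORDER BY

Fix: Swap the clauses: ORDER BY first, then LIMIT

Corrected query:
SELECT * FROM employees ORDER BY salary DESC LIMIT 2

Result:
id | name | dept    | salary | years
---+------+---------+--------+------
2  | Eve  | Support | 163876 | 1    
1  | Eve  | Finance | 135738 | NULL 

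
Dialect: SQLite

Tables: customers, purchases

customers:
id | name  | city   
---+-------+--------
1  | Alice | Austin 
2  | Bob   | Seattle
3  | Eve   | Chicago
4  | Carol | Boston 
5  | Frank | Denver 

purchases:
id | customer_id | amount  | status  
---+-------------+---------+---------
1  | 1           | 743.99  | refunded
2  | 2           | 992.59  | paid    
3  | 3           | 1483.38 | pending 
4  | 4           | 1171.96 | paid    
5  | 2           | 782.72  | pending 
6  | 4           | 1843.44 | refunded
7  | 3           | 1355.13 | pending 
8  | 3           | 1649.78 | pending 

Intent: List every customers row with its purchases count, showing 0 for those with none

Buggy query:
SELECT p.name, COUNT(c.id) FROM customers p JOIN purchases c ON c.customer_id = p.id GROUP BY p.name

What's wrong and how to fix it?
Bug: An inner join excludes parents with zero children

Fix: Switch to LEFT JOIN to retain unmatched parent rows

Corrected query:
SELECT p.name, COUNT(c.id) FROM customers p LEFT JOIN purchases c ON c.customer_id = p.id GROUP BY p.name

Result:
name  | COUNT(c.id)
------+------------
Alice | 1          
Bob   | 2          
Carol | 2          
Eve   | 3          
Frank | 0          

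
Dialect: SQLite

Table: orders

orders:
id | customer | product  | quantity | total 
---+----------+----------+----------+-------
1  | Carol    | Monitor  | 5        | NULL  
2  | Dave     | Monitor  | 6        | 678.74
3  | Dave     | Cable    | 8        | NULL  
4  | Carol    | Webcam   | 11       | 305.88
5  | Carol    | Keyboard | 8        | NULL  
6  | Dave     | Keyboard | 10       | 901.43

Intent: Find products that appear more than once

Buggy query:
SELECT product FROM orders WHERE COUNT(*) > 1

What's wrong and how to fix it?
Bug: COUNT(*) is an aggregate and cannot be used in WHERE

Fix: GROUP BY product, then filter groups with HAVING COUNT(*) > 1

Corrected query:
SELECT product FROM orders GROUP BY product HAVING COUNT(*) > 1

Result:
product 
--------
Keyboard
Monitor 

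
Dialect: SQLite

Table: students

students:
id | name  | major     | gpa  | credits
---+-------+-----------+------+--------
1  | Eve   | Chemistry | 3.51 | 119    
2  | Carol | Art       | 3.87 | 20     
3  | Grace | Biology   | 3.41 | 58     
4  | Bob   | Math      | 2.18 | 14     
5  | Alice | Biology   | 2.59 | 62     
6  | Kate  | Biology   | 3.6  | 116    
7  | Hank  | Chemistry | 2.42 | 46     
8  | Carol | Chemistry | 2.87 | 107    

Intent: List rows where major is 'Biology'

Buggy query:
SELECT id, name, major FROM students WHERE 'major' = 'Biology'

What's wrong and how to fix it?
Bug: Single quotes denote string literals in SQL; the column name is being compared as a constant string

Fix: Remove the quotes around the column name (or use double quotes for an identifier)

Corrected query:
SELECT id, name, major FROM students WHERE major = 'Biology'

Result:
id | name  | major  
---+-------+--------
3  | Grace | Biology
5  | Alice | Biology
6  | Kate  | Biology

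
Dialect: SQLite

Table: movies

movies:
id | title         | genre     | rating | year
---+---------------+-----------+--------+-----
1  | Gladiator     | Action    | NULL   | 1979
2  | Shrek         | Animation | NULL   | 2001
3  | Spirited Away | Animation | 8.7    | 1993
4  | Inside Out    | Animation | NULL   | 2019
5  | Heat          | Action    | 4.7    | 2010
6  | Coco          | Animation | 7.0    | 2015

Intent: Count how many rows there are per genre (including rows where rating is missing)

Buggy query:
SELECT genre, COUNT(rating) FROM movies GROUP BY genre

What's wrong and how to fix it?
Bug: COUNT(column) counts non-NULL values only; rows with NULL rating aren't counted

Fix: Replace COUNT(rating) with COUNT(*)

Corrected query:
SELECT genre, COUNT(*) FROM movies GROUP BY genre

Result:
genre     | COUNT(*)
----------+---------
Action    | 2       
Animation | 4       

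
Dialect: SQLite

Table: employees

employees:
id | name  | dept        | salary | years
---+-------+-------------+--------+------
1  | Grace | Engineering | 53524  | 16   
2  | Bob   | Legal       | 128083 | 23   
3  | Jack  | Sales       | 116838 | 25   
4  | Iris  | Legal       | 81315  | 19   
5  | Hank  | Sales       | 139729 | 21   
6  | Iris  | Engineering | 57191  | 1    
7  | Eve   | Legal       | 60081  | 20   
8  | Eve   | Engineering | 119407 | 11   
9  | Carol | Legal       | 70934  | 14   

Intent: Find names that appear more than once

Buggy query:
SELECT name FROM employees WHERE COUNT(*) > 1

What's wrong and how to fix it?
Bug: COUNT(*) is an aggregate and cannot be used in WHERE

Fix: Group first, then use HAVING for the count condition

Corrected query:
SELECT name FROM employees GROUP BY name HAVING COUNT(*) > 1

Result:
name
----
Eve 
Iris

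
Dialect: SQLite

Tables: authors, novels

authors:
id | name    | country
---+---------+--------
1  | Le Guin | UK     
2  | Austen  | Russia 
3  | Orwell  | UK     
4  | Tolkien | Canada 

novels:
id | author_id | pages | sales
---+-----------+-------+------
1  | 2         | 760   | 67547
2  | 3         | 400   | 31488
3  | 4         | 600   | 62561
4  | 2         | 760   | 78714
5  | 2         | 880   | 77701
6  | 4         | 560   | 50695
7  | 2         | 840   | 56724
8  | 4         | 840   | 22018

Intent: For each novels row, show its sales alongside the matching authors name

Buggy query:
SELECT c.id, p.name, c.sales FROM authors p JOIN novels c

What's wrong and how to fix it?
Bug: Missing join condition: each novels row is matched to all authors rows instead of just its own

Fix: Add ON c.author_id = p.id to the JOIN

Corrected query:
SELECT c.id, p.name, c.sales FROM authors p JOIN novels c ON c.author_id = p.id

Result:
id | name    | sales
---+---------+------
1  | Austen  | 67547
2  | Orwell  | 31488
3  | Tolkien | 62561
4  | Austen  | 78714
5  | Austen  | 77701
6  | Tolkien | 50695
7  | Austen  | 56724
8  | Tolkien | 22018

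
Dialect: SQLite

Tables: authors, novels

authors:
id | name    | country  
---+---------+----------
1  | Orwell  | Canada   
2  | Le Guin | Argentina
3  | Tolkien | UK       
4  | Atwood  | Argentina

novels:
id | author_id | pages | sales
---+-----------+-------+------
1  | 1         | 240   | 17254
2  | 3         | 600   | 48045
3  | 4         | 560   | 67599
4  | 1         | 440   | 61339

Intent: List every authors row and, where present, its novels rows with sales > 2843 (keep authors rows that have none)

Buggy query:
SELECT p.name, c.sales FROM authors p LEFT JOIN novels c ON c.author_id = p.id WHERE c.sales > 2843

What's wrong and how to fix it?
Bug: Filtering c.sales in WHERE discards the NULL rows produced by LEFT JOIN, turning it into an inner join

Fix: Move the right-table condition into the ON clause so unmatched parents are kept

Corrected query:
SELECT p.name, c.sales FROM authors p LEFT JOIN novels c ON c.author_id = p.id AND c.sales > 2843

Result:
name    | sales
--------+------
Orwell  | 17254
Orwell  | 61339
Le Guin | NULL 
Tolkien | 48045
Atwood  | 67599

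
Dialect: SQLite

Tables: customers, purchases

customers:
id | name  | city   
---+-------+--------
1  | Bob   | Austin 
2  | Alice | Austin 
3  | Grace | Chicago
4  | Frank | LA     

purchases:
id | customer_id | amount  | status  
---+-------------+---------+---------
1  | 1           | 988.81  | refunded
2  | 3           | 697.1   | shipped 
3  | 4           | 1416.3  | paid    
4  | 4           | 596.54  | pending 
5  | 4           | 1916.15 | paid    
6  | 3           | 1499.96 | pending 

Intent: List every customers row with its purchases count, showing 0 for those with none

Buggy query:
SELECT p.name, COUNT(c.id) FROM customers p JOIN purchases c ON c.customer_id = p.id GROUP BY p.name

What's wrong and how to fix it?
Bug: An inner join excludes parents with zero children

Fix: Use LEFT JOIN so parents without children still appear (COUNT(c.id) gives 0)

Corrected query:
SELECT p.name, COUNT(c.id) FROM customers p LEFT JOIN purchases c ON c.customer_id = p.id GROUP BY p.name

Result:
name  | COUNT(c.id)
------+------------
Alice | 0          
Bob   | 1          
Frank | 3          
Grace | 2          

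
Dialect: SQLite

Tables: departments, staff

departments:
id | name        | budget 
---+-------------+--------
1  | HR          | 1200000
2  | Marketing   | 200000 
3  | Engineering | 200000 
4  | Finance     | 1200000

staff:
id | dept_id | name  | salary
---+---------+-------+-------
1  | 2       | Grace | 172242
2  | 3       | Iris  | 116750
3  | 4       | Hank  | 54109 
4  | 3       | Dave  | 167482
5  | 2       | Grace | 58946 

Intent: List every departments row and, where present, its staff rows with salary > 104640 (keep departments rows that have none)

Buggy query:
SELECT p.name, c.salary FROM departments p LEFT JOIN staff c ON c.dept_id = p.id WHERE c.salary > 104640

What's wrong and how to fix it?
Bug: A WHERE condition on the right-hand table after LEFT JOIN drops unmatched parents

Fix: Put 'c.salary > 104640' in the JOIN's ON clause instead of WHERE

Corrected query:
SELECT p.name, c.salary FROM departments p LEFT JOIN staff c ON c.dept_id = p.id AND c.salary > 104640

Result:
name        | salary
------------+-------
HR          | NULL  
Marketing   | 172242
Engineering | 116750
Engineering | 167482
Finance     | NULL  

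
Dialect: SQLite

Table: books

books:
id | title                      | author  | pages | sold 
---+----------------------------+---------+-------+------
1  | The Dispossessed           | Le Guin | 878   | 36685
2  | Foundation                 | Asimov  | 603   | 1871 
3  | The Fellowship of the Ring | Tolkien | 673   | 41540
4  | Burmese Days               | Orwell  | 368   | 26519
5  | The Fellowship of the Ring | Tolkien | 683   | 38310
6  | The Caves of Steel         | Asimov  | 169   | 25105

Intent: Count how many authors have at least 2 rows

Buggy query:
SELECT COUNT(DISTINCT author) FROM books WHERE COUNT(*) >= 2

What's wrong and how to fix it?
Bug: COUNT(*) cannot appear in WHERE; the per-group count doesn't exist yet

Fix: Group first with HAVING COUNT(*) >= 2, then COUNT the resulting groups

Corrected query:
SELECT COUNT(*) FROM (SELECT author FROM books GROUP BY author HAVING COUNT(*) >= 2)

Result:
COUNT(*)
--------
2       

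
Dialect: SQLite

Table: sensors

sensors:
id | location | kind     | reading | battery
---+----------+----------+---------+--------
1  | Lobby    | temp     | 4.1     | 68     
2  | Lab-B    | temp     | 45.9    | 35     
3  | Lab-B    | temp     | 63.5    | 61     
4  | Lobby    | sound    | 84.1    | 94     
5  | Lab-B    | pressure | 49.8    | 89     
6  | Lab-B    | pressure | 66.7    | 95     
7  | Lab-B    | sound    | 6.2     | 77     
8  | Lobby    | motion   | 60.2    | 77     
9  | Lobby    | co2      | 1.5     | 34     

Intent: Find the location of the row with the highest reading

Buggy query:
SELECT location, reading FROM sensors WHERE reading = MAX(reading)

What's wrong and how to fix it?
Bug: MAX(reading) is an aggregate and cannot be used directly in WHERE

Fix: Wrap MAX in a scalar subquery so WHERE compares against a single value

Corrected query:
SELECT location, reading FROM sensors WHERE reading = (SELECT MAX(reading) FROM sensors)

Result:
location | reading
---------+--------
Lobby    | 84.1   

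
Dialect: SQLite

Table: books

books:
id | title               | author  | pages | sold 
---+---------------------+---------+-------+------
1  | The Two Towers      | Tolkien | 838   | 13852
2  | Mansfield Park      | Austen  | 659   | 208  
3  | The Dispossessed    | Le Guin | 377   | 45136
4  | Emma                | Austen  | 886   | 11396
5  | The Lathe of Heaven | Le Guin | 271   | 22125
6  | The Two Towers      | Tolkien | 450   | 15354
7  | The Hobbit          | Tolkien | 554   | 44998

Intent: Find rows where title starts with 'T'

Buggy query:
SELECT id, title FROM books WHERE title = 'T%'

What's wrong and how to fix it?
Bug: Wildcards only work with LIKE; '=' treats '%' as a literal character

Fix: Replace '=' with LIKE so 'T%' is treated as a pattern

Corrected query:
SELECT id, title FROM books WHERE title LIKE 'T%'

Result:
id | title              
---+--------------------
1  | The Two Towers     
3  | The Dispossessed   
5  | The Lathe of Heaven
6  | The Two Towers     
7  | The Hobbit         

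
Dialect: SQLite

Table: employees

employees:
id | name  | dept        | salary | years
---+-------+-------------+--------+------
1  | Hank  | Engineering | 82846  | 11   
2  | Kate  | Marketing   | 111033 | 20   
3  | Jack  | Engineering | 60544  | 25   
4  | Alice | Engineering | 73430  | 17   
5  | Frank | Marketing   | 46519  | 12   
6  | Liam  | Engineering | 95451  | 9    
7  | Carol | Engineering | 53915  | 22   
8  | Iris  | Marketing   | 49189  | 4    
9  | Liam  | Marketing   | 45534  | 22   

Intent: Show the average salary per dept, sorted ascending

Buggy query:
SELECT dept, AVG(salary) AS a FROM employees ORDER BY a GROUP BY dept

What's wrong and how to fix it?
Bug: GROUP BY must precede ORDER BY

Fix: Reorder: SELECT … FROM … GROUP BY … ORDER BY …

Corrected query:
SELECT dept, AVG(salary) AS a FROM employees GROUP BY dept ORDER BY a

Result:
dept        | a       
------------+---------
Marketing   | 63068.75
Engineering | 73237.2 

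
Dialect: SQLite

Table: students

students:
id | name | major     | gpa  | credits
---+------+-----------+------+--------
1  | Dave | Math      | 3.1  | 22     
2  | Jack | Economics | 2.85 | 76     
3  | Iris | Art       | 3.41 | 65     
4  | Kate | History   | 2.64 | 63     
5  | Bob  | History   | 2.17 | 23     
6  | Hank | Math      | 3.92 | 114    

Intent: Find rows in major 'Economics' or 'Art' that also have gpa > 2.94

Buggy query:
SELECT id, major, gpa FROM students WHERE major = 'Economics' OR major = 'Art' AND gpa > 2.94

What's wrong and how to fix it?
Bug: AND binds tighter than OR, so this parses as major = 'Economics' OR (major = 'Art' AND gpa > 2.94)

Fix: Add parentheses around the OR so the AND applies to both alternatives

Corrected query:
SELECT id, major, gpa FROM students WHERE (major = 'Economics' OR major = 'Art') AND gpa > 2.94

Result:
id | major | gpa 
---+-------+-----
3  | Art   | 3.41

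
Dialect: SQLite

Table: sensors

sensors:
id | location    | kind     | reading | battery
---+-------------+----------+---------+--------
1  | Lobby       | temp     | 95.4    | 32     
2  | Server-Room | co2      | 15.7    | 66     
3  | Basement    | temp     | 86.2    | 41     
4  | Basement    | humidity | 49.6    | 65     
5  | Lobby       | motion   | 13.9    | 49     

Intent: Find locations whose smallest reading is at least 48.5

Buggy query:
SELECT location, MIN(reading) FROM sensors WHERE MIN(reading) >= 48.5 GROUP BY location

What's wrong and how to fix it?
Bug: Aggregates like MIN are computed per group after WHERE runs

Fix: Replace WHERE with HAVING after the GROUP BY

Corrected query:
SELECT location, MIN(reading) FROM sensors GROUP BY location HAVING MIN(reading) >= 48.5

Result:
location | MIN(reading)
---------+-------------
Basement | 49.6        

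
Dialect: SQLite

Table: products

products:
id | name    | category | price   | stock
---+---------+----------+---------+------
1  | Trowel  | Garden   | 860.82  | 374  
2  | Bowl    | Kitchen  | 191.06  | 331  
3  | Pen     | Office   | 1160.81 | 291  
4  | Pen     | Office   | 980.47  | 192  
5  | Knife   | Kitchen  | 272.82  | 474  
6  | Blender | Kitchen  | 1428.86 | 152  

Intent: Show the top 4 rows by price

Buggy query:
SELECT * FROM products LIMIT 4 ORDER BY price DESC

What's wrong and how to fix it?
Bug: ORDER BY cannot follow LIMIT; LIMIT is the final clause

Fix: Sort with ORDER BY, then apply LIMIT

Corrected query:
SELECT * FROM products ORDER BY price DESC LIMIT 4

Result:
id | name    | category | price   | stock
---+---------+----------+---------+------
6  | Blender | Kitchen  | 1428.86 | 152  
3  | Pen     | Office   | 1160.81 | 291  
4  | Pen     | Office   | 980.47  | 192  
1  | Trowel  | Garden   | 860.82  | 374  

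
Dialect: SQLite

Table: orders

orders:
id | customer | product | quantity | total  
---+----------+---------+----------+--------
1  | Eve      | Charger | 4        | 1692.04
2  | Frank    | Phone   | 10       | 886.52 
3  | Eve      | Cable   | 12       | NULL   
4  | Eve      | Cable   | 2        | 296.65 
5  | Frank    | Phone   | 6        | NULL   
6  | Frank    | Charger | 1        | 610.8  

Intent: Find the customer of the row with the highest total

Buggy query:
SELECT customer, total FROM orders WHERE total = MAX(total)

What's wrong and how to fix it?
Bug: WHERE is evaluated per row; an aggregate over the whole table isn't defined there

Fix: Wrap MAX in a scalar subquery so WHERE compares against a single value

Corrected query:
SELECT customer, total FROM orders WHERE total = (SELECT MAX(total) FROM orders)

Result:
customer | total  
---------+--------
Eve      | 1692.04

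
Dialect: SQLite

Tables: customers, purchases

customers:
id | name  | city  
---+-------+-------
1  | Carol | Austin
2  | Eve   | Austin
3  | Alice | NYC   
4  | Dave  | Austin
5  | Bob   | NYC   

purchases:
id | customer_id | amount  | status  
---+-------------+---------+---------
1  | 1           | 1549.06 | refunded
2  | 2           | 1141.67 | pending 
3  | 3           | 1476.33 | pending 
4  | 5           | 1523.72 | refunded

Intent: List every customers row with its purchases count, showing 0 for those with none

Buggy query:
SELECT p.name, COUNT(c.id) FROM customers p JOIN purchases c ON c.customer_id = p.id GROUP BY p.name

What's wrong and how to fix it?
Bug: INNER JOIN drops customers rows that have no matching purchases rows

Fix: Use LEFT JOIN so parents without children still appear (COUNT(c.id) gives 0)

Corrected query:
SELECT p.name, COUNT(c.id) FROM customers p LEFT JOIN purchases c ON c.customer_id = p.id GROUP BY p.name

Result:
name  | COUNT(c.id)
------+------------
Alice | 1          
Bob   | 1          
Carol | 1          
Dave  | 0          
Eve   | 1          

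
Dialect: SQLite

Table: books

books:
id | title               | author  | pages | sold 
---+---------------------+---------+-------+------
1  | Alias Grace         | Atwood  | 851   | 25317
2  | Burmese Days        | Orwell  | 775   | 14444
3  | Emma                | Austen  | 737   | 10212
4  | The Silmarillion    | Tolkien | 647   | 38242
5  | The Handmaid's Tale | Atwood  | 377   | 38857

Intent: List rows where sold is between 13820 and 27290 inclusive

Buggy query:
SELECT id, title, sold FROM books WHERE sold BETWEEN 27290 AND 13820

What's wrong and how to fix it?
Bug: BETWEEN expects the lower bound first; with 27290 AND 13820 the range is empty

Fix: Write BETWEEN 13820 AND 27290

Corrected query:
SELECT id, title, sold FROM books WHERE sold BETWEEN 13820 AND 27290

Result:
id | title        | sold 
---+--------------+------
1  | Alias Grace  | 25317
2  | Burmese Days | 14444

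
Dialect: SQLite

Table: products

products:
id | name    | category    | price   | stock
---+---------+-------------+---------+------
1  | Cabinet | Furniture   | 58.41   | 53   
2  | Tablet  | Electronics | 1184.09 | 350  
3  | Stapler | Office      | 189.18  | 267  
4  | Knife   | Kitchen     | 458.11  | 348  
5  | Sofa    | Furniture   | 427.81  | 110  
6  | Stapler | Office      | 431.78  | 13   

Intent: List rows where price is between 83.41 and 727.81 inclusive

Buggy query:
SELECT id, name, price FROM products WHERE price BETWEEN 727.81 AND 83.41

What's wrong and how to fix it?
Bug: BETWEEN expects the lower bound first; with 727.81 AND 83.41 the range is empty

Fix: Swap the bounds so the smaller value comes first

Corrected query:
SELECT id, name, price FROM products WHERE price BETWEEN 83.41 AND 727.81

Result:
id | name    | price 
---+---------+-------
3  | Stapler | 189.18
4  | Knife   | 458.11
5  | Sofa    | 427.81
6  | Stapler | 431.78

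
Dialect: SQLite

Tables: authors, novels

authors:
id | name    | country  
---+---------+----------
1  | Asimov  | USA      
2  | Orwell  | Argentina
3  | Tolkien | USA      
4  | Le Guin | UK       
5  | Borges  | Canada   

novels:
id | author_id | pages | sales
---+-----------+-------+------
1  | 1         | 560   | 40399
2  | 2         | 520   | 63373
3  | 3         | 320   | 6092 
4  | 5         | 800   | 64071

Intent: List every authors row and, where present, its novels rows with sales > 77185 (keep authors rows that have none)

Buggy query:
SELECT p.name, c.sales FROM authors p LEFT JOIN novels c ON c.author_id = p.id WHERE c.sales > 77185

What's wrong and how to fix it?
Bug: Filtering c.sales in WHERE discards the NULL rows produced by LEFT JOIN, turning it into an inner join

Fix: Put 'c.sales > 77185' in the JOIN's ON clause instead of WHERE

Corrected query:
SELECT p.name, c.sales FROM authors p LEFT JOIN novels c ON c.author_id = p.id AND c.sales > 77185

Result:
name    | sales
--------+------
Asimov  | NULL 
Orwell  | NULL 
Tolkien | NULL 
Le Guin | NULL 
Borges  | NULL 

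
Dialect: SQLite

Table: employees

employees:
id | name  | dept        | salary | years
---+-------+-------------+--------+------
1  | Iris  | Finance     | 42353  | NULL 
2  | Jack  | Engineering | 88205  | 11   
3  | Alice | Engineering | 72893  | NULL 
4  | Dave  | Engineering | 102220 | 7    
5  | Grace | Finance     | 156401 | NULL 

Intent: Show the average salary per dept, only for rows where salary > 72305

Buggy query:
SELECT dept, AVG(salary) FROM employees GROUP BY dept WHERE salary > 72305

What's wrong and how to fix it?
Bug: Row-level WHERE must come before GROUP BY in the clause order

Fix: Place WHERE between FROM and GROUP BY

Corrected query:
SELECT dept, AVG(salary) FROM employees WHERE salary > 72305 GROUP BY dept

Result:
dept        | AVG(salary) 
------------+-------------
Engineering | 87772.666667
Finance     | 156401      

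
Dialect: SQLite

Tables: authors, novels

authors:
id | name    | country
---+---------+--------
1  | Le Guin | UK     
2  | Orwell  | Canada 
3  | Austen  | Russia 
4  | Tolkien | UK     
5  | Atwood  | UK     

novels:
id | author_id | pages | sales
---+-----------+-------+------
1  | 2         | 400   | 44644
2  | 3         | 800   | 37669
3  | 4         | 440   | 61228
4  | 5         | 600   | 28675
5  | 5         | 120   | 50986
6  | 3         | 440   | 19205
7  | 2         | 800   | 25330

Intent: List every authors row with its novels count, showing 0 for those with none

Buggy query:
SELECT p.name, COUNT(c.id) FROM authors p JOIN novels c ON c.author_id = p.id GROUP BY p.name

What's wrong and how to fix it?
Bug: INNER JOIN drops authors rows that have no matching novels rows

Fix: Use LEFT JOIN so parents without children still appear (COUNT(c.id) gives 0)

Corrected query:
SELECT p.name, COUNT(c.id) FROM authors p LEFT JOIN novels c ON c.author_id = p.id GROUP BY p.name

Result:
name    | COUNT(c.id)
--------+------------
Atwood  | 2          
Austen  | 2          
Le Guin | 0          
Orwell  | 2          
Tolkien | 1          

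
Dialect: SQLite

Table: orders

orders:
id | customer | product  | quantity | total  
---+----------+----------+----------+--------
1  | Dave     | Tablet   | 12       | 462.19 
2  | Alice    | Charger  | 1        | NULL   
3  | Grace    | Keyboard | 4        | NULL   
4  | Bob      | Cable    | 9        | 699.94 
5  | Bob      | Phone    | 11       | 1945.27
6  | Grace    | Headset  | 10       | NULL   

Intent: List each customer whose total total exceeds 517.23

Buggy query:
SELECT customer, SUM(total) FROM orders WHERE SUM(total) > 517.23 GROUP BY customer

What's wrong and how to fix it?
Bug: WHERE runs before GROUP BY, so aggregates aren't available there

Fix: Move the aggregate condition to a HAVING clause

Corrected query:
SELECT customer, SUM(total) FROM orders GROUP BY customer HAVING SUM(total) > 517.23

Result:
customer | SUM(total)
---------+-----------
Bob      | 2645.21   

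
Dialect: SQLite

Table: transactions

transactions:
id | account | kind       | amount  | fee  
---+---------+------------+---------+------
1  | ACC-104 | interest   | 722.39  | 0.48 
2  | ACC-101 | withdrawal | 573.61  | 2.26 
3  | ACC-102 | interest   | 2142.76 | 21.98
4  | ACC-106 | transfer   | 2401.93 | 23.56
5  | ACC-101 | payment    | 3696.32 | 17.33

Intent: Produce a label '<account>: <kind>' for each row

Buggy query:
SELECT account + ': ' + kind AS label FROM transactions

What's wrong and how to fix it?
Bug: SQLite uses || for string concatenation; + coerces text to numbers (yielding 0)

Fix: Use the || operator for string concatenation

Corrected query:
SELECT account || ': ' || kind AS label FROM transactions

Result:
label              
-------------------
ACC-104: interest  
ACC-101: withdrawal
ACC-102: interest  
ACC-106: transfer  
ACC-101: payment   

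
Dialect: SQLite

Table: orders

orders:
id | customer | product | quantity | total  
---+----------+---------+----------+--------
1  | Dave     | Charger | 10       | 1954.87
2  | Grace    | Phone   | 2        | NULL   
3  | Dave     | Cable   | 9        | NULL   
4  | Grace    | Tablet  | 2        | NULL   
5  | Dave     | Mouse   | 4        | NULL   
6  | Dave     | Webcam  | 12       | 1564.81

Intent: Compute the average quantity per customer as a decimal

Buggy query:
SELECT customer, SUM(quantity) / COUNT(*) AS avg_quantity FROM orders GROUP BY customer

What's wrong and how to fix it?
Bug: SUM(quantity) and COUNT(*) are both integers; the division truncates the fractional part

Fix: Cast one side to REAL so the division keeps the fractional part

Corrected query:
SELECT customer, SUM(quantity) * 1.0 / COUNT(*) AS avg_quantity FROM orders GROUP BY customer

Result:
customer | avg_quantity
---------+-------------
Dave     | 8.75        
Grace    | 2           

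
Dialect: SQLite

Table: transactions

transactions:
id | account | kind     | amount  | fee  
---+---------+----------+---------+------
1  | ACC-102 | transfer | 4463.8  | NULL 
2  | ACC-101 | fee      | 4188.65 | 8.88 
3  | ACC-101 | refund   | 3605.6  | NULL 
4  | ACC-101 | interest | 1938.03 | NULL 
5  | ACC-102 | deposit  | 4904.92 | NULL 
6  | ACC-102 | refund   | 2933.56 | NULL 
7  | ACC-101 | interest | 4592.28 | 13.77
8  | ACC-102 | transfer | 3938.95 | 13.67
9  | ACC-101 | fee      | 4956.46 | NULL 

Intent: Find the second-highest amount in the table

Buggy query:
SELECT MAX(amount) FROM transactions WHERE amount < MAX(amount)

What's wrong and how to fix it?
Bug: MAX(amount) on the right of the comparison is an aggregate-in-WHERE error

Fix: Compute the overall MAX in a subquery, then take MAX of rows below it

Corrected query:
SELECT MAX(amount) FROM transactions WHERE amount < (SELECT MAX(amount) FROM transactions)

Result:
MAX(amount)
-----------
4904.92    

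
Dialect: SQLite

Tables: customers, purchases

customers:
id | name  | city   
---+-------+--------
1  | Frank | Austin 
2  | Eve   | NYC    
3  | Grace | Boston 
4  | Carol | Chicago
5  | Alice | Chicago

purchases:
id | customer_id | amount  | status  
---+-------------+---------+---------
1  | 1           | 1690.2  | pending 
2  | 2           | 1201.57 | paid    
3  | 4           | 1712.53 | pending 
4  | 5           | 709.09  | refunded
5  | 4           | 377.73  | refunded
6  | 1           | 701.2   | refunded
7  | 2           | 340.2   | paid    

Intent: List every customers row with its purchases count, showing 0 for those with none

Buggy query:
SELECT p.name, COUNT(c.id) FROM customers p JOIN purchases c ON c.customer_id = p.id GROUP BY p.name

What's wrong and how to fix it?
Bug: INNER JOIN drops customers rows that have no matching purchases rows

Fix: Use LEFT JOIN so parents without children still appear (COUNT(c.id) gives 0)

Corrected query:
SELECT p.name, COUNT(c.id) FROM customers p LEFT JOIN purchases c ON c.customer_id = p.id GROUP BY p.name

Result:
name  | COUNT(c.id)
------+------------
Alice | 1          
Carol | 2          
Eve   | 2          
Frank | 2          
Grace | 0          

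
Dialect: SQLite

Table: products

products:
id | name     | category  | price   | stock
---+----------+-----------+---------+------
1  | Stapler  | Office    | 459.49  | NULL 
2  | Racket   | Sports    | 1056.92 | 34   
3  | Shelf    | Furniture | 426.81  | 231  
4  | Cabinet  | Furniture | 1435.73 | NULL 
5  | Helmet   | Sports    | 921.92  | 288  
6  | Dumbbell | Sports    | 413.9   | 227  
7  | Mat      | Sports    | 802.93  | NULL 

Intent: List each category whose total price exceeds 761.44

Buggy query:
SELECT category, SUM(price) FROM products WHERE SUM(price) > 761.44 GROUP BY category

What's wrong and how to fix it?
Bug: SUM(price) is an aggregate, but WHERE filters rows before aggregation

Fix: Move the aggregate condition to a HAVING clause

Corrected query:
SELECT category, SUM(price) FROM products GROUP BY category HAVING SUM(price) > 761.44

Result:
category  | SUM(price)
----------+-----------
Furniture | 1862.54   
Sports    | 3195.67   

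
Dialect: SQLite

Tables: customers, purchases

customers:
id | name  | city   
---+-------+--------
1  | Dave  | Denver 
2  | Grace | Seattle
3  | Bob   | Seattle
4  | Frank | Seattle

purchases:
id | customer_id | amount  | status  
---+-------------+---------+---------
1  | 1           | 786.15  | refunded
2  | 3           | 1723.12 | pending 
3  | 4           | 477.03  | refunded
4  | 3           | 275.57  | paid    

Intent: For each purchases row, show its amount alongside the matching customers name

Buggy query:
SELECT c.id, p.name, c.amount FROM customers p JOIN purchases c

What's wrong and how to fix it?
Bug: Missing join condition: each purchases row is matched to all customers rows instead of just its own

Fix: Specify the join condition linking the foreign key to the parent id

Corrected query:
SELECT c.id, p.name, c.amount FROM customers p JOIN purchases c ON c.customer_id = p.id

Result:
id | name  | amount 
---+-------+--------
1  | Dave  | 786.15 
2  | Bob   | 1723.12
3  | Frank | 477.03 
4  | Bob   | 275.57 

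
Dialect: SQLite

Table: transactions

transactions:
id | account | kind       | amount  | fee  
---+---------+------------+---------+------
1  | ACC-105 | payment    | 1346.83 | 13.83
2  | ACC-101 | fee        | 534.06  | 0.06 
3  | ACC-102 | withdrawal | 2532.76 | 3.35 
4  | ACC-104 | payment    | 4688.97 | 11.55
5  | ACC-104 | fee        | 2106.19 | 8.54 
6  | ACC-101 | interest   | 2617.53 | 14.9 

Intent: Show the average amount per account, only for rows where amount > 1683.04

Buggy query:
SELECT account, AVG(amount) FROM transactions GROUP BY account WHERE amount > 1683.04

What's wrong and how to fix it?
Bug: WHERE cannot follow GROUP BY

Fix: Place WHERE between FROM and GROUP BY

Corrected query:
SELECT account, AVG(amount) FROM transactions WHERE amount > 1683.04 GROUP BY account

Result:
account | AVG(amount)
--------+------------
ACC-101 | 2617.53    
ACC-102 | 2532.76    
ACC-104 | 3397.58    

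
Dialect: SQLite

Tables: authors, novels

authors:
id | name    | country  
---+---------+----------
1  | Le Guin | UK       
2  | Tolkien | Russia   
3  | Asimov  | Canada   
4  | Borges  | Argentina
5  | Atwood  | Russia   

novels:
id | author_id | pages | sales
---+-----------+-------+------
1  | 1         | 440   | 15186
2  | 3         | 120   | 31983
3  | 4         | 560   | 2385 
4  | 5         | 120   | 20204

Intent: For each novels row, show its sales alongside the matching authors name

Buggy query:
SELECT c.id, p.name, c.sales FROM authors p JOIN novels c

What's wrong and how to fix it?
Bug: JOIN with no ON clause produces a cartesian product; every novels row pairs with every authors row

Fix: Specify the join condition linking the foreign key to the parent id

Corrected query:
SELECT c.id, p.name, c.sales FROM authors p JOIN novels c ON c.author_id = p.id

Result:
id | name    | sales
---+---------+------
1  | Le Guin | 15186
2  | Asimov  | 31983
3  | Borges  | 2385 
4  | Atwood  | 20204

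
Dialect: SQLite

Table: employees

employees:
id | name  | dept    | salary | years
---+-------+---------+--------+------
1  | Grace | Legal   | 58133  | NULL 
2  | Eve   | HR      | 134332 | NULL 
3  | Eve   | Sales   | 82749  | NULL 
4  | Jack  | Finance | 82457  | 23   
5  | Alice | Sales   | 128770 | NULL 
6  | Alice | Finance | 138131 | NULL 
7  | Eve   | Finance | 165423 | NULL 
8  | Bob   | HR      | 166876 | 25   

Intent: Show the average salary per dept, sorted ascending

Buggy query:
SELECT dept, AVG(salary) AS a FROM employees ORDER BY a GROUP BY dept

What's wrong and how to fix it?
Bug: GROUP BY must precede ORDER BY

Fix: Reorder: SELECT … FROM … GROUP BY … ORDER BY …

Corrected query:
SELECT dept, AVG(salary) AS a FROM employees GROUP BY dept ORDER BY a

Result:
dept    | a            
--------+--------------
Legal   | 58133        
Sales   | 105759.5     
Finance | 128670.333333
HR      | 150604       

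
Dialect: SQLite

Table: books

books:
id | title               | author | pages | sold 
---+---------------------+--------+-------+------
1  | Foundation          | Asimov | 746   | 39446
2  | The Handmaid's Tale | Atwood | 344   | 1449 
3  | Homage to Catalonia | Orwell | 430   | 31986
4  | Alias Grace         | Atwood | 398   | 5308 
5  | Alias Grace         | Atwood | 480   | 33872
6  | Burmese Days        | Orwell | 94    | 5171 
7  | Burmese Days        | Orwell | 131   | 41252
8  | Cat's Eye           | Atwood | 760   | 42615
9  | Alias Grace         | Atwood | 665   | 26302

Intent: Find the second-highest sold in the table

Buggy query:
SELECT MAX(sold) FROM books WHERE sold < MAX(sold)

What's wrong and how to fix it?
Bug: MAX(sold) on the right of the comparison is an aggregate-in-WHERE error

Fix: Compute the overall MAX in a subquery, then take MAX of rows below it

Corrected query:
SELECT MAX(sold) FROM books WHERE sold < (SELECT MAX(sold) FROM books)

Result:
MAX(sold)
---------
41252    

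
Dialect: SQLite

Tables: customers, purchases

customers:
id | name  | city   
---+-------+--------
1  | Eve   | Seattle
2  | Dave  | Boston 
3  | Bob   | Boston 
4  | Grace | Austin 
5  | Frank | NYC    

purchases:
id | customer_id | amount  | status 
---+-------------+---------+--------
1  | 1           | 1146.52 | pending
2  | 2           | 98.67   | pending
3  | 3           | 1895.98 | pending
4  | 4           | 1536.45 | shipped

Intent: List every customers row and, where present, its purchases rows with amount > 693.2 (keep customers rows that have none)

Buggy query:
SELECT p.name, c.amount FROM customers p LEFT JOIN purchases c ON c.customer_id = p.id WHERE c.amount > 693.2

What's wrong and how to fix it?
Bug: Filtering c.amount in WHERE discards the NULL rows produced by LEFT JOIN, turning it into an inner join

Fix: Move the right-table condition into the ON clause so unmatched parents are kept

Corrected query:
SELECT p.name, c.amount FROM customers p LEFT JOIN purchases c ON c.customer_id = p.id AND c.amount > 693.2

Result:
name  | amount 
------+--------
Eve   | 1146.52
Dave  | NULL   
Bob   | 1895.98
Grace | 1536.45
Frank | NULL   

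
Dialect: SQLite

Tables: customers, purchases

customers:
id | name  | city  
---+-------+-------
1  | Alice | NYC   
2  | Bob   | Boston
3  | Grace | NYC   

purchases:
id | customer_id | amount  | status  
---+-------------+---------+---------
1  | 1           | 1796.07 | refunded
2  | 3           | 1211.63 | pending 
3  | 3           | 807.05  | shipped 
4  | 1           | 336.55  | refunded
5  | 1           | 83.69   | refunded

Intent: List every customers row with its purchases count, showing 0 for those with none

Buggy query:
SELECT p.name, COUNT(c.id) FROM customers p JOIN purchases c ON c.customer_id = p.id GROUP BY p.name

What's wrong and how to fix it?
Bug: An inner join excludes parents with zero children

Fix: Switch to LEFT JOIN to retain unmatched parent rows

Corrected query:
SELECT p.name, COUNT(c.id) FROM customers p LEFT JOIN purchases c ON c.customer_id = p.id GROUP BY p.name

Result:
name  | COUNT(c.id)
------+------------
Alice | 3          
Bob   | 0          
Grace | 2          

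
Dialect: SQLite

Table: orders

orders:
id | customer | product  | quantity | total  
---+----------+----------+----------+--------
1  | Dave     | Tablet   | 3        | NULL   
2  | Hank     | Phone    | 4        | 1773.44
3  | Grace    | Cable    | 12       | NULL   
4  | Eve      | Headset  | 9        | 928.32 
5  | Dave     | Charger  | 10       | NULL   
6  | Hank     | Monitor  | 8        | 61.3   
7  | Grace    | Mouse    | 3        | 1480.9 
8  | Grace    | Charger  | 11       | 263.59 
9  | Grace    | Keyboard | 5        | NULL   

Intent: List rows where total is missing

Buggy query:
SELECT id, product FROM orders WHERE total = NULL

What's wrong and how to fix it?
Bug: '= NULL' is always unknown in SQL three-valued logic, so no rows match

Fix: Use IS NULL to test for NULL

Corrected query:
SELECT id, product FROM orders WHERE total IS NULL

Result:
id | product 
---+---------
1  | Tablet  
3  | Cable   
5  | Charger 
9  | Keyboard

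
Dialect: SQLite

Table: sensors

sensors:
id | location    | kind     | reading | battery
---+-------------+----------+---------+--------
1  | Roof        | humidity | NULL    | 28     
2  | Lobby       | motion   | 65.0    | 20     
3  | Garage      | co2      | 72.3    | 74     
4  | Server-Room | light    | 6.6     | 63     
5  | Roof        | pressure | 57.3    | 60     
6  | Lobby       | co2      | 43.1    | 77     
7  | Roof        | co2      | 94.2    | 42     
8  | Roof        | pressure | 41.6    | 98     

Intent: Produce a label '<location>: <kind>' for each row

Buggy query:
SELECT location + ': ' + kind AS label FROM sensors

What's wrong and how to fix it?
Bug: '+' is numeric addition; on text columns SQLite converts them to 0 instead of concatenating

Fix: Use the || operator for string concatenation

Corrected query:
SELECT location || ': ' || kind AS label FROM sensors

Result:
label             
------------------
Roof: humidity    
Lobby: motion     
Garage: co2       
Server-Room: light
Roof: pressure    
Lobby: co2        
Roof: co2         
Roof: pressure    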